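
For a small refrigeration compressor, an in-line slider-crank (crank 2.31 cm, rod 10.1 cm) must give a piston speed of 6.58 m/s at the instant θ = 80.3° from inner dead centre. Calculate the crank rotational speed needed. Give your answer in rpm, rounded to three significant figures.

For an in-line slider-crank, |v_piston| = rω|sinθ|·[1 + r cosθ/√(L² − r² sin²θ)].
With r = 0.0231 m, L = 0.101 m, θ = 80.3°: the bracketed kinematic factor |dx/dθ| = 0.02367 m.
ω = v/|dx/dθ| = 6.58/0.02367 = 277.98 rad/s.
N = 60ω/(2π) = 2654.6 rpm.

2650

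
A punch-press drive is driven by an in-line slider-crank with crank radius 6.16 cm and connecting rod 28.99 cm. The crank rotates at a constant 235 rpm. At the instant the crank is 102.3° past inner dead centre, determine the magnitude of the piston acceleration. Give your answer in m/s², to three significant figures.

15.3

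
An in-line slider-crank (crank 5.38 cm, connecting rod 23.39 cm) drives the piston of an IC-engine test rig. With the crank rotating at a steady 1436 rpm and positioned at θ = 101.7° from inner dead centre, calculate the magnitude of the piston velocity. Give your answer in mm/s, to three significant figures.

7540

ω = 2π·1436/60 = 150.4 rad/s
For an in-line slider-crank, x = r cosθ + √(L² − r² sin²θ), so v = −rω sinθ·[1 + r cosθ/√(L² − r² sin²θ)].
With r = 0.0538 m, L = 0.2339 m, θ = 101.7°: √(L² − r² sin²θ) = 0.22789 m.
v = −0.0538·150.4·0.97922·[1 + 0.0538·-0.20279/0.22789] = -7.543 m/s.
|v| = 7.543 m/s = 7543 mm/s.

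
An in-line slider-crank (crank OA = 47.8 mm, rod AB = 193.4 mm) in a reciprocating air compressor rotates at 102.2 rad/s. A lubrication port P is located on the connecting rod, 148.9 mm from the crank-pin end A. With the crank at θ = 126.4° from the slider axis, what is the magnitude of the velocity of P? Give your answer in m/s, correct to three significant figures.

ω = 102.2 rad/s.  Crank-pin speed |V_A| = rω = 4.8852 m/s, perpendicular to OA.
Rod angle: sinφ = −(r/L) sinθ ⇒ φ = -11.475°; ω_rod = −rω cosθ/√(L²−r²sin²θ) = +15.295 rad/s.
V_P = V_A + ω_rod × AP, with AP = 0.1489 m along the rod.
Components: V_Px = −rω sinθ − a·ω_rod·sinφ = -3.479 m/s;  V_Py = rω cosθ + a·ω_rod·cosφ = -0.66703 m/s.
|V_P| = √(V_Px² + V_Py²) = 3.5423 m/s.

3.54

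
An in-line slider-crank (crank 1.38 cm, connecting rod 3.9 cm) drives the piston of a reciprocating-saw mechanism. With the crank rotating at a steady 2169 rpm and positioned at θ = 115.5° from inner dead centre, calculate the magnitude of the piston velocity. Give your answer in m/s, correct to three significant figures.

ω = 2π·2169/60 = 227.1 rad/s
For an in-line slider-crank, x = r cosθ + √(L² − r² sin²θ), so v = −rω sinθ·[1 + r cosθ/√(L² − r² sin²θ)].
With r = 0.0138 m, L = 0.039 m, θ = 115.5°: √(L² − r² sin²θ) = 0.036957 m.
v = −0.0138·227.1·0.90259·[1 + 0.0138·-0.43051/0.036957] = -2.3744 m/s.
|v| = 2.3744 m/s.

2.37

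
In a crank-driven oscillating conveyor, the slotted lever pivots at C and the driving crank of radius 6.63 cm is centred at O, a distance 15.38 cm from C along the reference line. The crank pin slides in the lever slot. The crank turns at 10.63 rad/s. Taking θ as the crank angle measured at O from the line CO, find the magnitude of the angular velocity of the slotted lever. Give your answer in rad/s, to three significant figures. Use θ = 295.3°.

2.53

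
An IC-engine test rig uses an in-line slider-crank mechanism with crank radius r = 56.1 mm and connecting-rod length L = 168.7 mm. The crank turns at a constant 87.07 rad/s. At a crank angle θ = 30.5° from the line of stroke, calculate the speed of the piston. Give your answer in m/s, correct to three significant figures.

ω = 87.07 rad/s
For an in-line slider-crank, x = r cosθ + √(L² − r² sin²θ), so v = −rω sinθ·[1 + r cosθ/√(L² − r² sin²θ)].
With r = 0.0561 m, L = 0.1687 m, θ = 30.5°: √(L² − r² sin²θ) = 0.16628 m.
v = −0.0561·87.07·0.50754·[1 + 0.0561·0.86163/0.16628] = -3.1998 m/s.
|v| = 3.1998 m/s.

3.20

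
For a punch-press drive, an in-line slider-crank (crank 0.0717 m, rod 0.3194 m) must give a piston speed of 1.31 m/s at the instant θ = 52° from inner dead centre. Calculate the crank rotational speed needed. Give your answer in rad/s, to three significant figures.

20.3

For an in-line slider-crank, |v_piston| = rω|sinθ|·[1 + r cosθ/√(L² − r² sin²θ)].
With r = 0.0717 m, L = 0.3194 m, θ = 52°: the bracketed kinematic factor |dx/dθ| = 0.064434 m.
ω = v/|dx/dθ| = 1.31/0.064434 = 20.331 rad/s.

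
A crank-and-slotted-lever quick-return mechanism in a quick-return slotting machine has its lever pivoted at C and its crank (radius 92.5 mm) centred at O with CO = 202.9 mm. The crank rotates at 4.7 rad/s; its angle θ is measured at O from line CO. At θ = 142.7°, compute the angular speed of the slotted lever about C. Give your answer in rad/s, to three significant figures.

ω = 4.7 rad/s
Crank pin A relative to C: A = (d + r cosθ, r sinθ); lever angle φ = atan2(r sinθ, d + r cosθ).
Differentiating tanφ: φ̇ = rω(d cosθ + r)/(d² + r² + 2dr cosθ).
d² + r² + 2dr cosθ = |CA|² = 0.0198654 m²;  d cosθ + r = -0.068902 m.
|ω_lever| = |0.0925·4.7·-0.068902| / 0.0198654 = 1.5079 rad/s.

1.51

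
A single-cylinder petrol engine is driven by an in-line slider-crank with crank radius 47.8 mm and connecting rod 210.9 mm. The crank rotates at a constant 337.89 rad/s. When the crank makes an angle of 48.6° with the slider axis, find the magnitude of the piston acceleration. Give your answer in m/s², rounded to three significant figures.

ω = 337.9 rad/s
x(θ) = r cosθ + √(L² − r² sin²θ); with ω constant, a = ω²·d²x/dθ².
d²x/dθ² = −r cosθ − r²(cos2θ)/√u − r⁴ sin²2θ/(4u^{3/2}),  u = L² − r² sin²θ = 0.0431932 m².
Substituting r = 0.0478 m, L = 0.2109 m, θ = 48.6°: d²x/dθ² = -0.030376 m.
a = ω²·d²x/dθ² = (337.9)²·(-0.030376) = -3468 m/s²;  |a| = 3468 m/s².

3470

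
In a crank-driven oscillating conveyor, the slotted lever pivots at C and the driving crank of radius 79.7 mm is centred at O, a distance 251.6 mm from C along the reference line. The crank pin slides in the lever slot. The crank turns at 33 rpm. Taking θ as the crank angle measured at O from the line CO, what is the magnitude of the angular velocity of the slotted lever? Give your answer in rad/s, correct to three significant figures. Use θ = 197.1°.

1.41

ω = 3.456 rad/s (from 33 rpm).
Crank pin A relative to C: A = (d + r cosθ, r sinθ); lever angle φ = atan2(r sinθ, d + r cosθ).
Differentiating tanφ: φ̇ = rω(d cosθ + r)/(d² + r² + 2dr cosθ).
d² + r² + 2dr cosθ = |CA|² = 0.0313225 m²;  d cosθ + r = -0.16078 m.
|ω_lever| = |0.0797·3.456·-0.16078| / 0.0313225 = 1.4137 rad/s.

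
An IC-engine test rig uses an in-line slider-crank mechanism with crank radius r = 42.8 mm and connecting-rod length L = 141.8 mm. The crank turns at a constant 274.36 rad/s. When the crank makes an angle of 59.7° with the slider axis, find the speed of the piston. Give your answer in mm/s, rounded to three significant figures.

11700

ω = 274.4 rad/s
For an in-line slider-crank, x = r cosθ + √(L² − r² sin²θ), so v = −rω sinθ·[1 + r cosθ/√(L² − r² sin²θ)].
With r = 0.0428 m, L = 0.1418 m, θ = 59.7°: √(L² − r² sin²θ) = 0.1369 m.
v = −0.0428·274.4·0.86340·[1 + 0.0428·0.50453/0.1369] = -11.738 m/s.
|v| = 11.738 m/s = 11738 mm/s.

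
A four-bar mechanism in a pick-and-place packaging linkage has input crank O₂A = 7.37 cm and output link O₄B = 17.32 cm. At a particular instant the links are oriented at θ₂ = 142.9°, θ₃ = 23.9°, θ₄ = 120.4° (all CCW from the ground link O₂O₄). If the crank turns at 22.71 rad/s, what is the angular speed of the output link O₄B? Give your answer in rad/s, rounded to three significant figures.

8.51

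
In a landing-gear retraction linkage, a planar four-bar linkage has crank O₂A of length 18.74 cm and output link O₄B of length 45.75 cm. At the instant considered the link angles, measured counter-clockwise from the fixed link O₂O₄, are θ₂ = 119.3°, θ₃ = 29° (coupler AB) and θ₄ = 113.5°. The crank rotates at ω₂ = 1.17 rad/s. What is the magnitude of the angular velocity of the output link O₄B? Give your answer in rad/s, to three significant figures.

0.481

ω₂ = 1.17 rad/s
Differentiating the loop-closure r₂e^{iθ₂}+r₃e^{iθ₃}=r₁+r₄e^{iθ₄} gives r₂ω₂e^{iθ₂}+r₃ω₃e^{iθ₃}=r₄ω₄e^{iθ₄}.
Eliminating the other unknown: ω₄ = r₂ω₂ sin(θ₂−θ₃) / [r₄ sin(θ₄−θ₃)].
Numerator sine = +0.99999; denominator sine = +0.99540.
Result = 0.1874·1.17·(+0.99999) / (0.4575·(+0.99540)) = +0.48146 rad/s; magnitude 0.48146 rad/s.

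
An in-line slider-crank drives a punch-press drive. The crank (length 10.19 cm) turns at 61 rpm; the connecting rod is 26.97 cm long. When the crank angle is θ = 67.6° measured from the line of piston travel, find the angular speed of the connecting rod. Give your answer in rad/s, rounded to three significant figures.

0.982

ω = 6.388 rad/s (converted from 61 rpm).
The rod makes angle φ with the slider axis where L sinφ = r sinθ; differentiating, L cosφ·φ̇ = r ω cosθ.
L cosφ = √(L² − r² sin²θ) = 0.25271 m.
|ω_rod| = r ω |cosθ| / √(L² − r² sin²θ) = 0.1019·6.388·0.38107/0.25271 = 0.98156 rad/s.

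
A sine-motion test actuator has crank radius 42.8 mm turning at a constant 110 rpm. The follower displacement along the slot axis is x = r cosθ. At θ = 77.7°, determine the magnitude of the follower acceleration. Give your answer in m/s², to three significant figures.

1.21

ω = 11.52 rad/s (from 110 rpm).
x = r cosθ ⇒ ẍ = −rω² cosθ (ω constant).
|a| = rω²|cosθ| = 0.0428·(11.52)²·|cos 77.7°| = 1.2098 m/s².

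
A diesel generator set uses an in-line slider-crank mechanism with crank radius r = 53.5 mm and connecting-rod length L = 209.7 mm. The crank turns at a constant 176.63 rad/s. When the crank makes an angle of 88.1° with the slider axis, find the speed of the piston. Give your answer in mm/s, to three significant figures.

9530

ω = 176.6 rad/s
For an in-line slider-crank, x = r cosθ + √(L² − r² sin²θ), so v = −rω sinθ·[1 + r cosθ/√(L² − r² sin²θ)].
With r = 0.0535 m, L = 0.2097 m, θ = 88.1°: √(L² − r² sin²θ) = 0.20277 m.
v = −0.0535·176.6·0.99945·[1 + 0.0535·0.03316/0.20277] = -9.5271 m/s.
|v| = 9.5271 m/s = 9527.1 mm/s.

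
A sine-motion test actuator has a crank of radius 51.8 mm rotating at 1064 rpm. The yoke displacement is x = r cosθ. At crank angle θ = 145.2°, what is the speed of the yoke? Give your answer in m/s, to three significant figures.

3.29

ω = 111.4 rad/s (from 1064 rpm).
x = r cosθ ⇒ ẋ = −rω sinθ.
|v| = rω|sinθ| = 0.0518·111.4·|sin 145.2°| = 3.294 m/s.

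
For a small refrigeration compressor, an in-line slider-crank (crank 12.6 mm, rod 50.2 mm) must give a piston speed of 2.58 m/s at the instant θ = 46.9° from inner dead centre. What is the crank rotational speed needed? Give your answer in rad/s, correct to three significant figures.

For an in-line slider-crank, |v_piston| = rω|sinθ|·[1 + r cosθ/√(L² − r² sin²θ)].
With r = 0.0126 m, L = 0.0502 m, θ = 46.9°: the bracketed kinematic factor |dx/dθ| = 0.010805 m.
ω = v/|dx/dθ| = 2.58/0.010805 = 238.78 rad/s.

239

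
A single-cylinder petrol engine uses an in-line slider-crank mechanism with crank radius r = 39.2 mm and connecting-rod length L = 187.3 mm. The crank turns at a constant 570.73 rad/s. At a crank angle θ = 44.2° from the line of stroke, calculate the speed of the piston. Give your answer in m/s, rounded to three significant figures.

ω = 570.7 rad/s
For an in-line slider-crank, x = r cosθ + √(L² − r² sin²θ), so v = −rω sinθ·[1 + r cosθ/√(L² − r² sin²θ)].
With r = 0.0392 m, L = 0.1873 m, θ = 44.2°: √(L² − r² sin²θ) = 0.1853 m.
v = −0.0392·570.7·0.69717·[1 + 0.0392·0.71691/0.1853] = -17.963 m/s.
|v| = 17.963 m/s.

18.0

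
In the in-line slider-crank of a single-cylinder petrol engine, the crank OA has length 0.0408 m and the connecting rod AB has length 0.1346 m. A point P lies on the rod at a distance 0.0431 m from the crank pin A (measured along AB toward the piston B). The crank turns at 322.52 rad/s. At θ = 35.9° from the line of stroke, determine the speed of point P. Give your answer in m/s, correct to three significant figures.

ω = 322.5 rad/s.  Crank-pin speed |V_A| = rω = 13.159 m/s, perpendicular to OA.
Rod angle: sinφ = −(r/L) sinθ ⇒ φ = -10.238°; ω_rod = −rω cosθ/√(L²−r²sin²θ) = -80.473 rad/s.
V_P = V_A + ω_rod × AP, with AP = 0.0431 m along the rod.
Components: V_Px = −rω sinθ − a·ω_rod·sinφ = -8.3324 m/s;  V_Py = rω cosθ + a·ω_rod·cosφ = +7.246 m/s.
|V_P| = √(V_Px² + V_Py²) = 11.042 m/s.

11.0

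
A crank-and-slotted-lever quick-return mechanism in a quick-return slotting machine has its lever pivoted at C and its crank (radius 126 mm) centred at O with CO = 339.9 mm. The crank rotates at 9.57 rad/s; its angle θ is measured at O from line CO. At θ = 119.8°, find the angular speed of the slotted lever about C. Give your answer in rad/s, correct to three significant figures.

ω = 9.57 rad/s
Crank pin A relative to C: A = (d + r cosθ, r sinθ); lever angle φ = atan2(r sinθ, d + r cosθ).
Differentiating tanφ: φ̇ = rω(d cosθ + r)/(d² + r² + 2dr cosθ).
d² + r² + 2dr cosθ = |CA|² = 0.0888398 m²;  d cosθ + r = -0.042921 m.
|ω_lever| = |0.126·9.57·-0.042921| / 0.0888398 = 0.58257 rad/s.

0.583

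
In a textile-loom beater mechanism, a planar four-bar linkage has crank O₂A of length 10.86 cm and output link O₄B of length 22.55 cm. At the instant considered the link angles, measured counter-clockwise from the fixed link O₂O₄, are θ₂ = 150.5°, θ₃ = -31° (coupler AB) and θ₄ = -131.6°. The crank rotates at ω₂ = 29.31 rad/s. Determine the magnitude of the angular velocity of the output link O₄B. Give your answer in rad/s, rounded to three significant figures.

ω₂ = 29.31 rad/s
Differentiating the loop-closure r₂e^{iθ₂}+r₃e^{iθ₃}=r₁+r₄e^{iθ₄} gives r₂ω₂e^{iθ₂}+r₃ω₃e^{iθ₃}=r₄ω₄e^{iθ₄}.
Eliminating the other unknown: ω₄ = r₂ω₂ sin(θ₂−θ₃) / [r₄ sin(θ₄−θ₃)].
Numerator sine = -0.02618; denominator sine = -0.98294.
Result = 0.1086·29.31·(-0.02618) / (0.2255·(-0.98294)) = +0.37592 rad/s; magnitude 0.37592 rad/s.

0.376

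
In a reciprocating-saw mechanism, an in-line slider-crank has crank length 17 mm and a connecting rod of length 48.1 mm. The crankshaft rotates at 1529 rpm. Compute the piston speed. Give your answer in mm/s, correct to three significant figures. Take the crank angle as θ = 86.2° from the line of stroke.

2780

ω = 2π·1529/60 = 160.1 rad/s
For an in-line slider-crank, x = r cosθ + √(L² − r² sin²θ), so v = −rω sinθ·[1 + r cosθ/√(L² − r² sin²θ)].
With r = 0.017 m, L = 0.0481 m, θ = 86.2°: √(L² − r² sin²θ) = 0.04501 m.
v = −0.017·160.1·0.99780·[1 + 0.017·0.06627/0.04501] = -2.784 m/s.
|v| = 2.784 m/s = 2784 mm/s.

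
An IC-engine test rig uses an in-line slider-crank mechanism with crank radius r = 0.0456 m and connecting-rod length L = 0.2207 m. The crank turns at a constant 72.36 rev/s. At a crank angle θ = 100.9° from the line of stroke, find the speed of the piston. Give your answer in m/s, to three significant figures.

19.5

ω = 2π·72.4 = 454.7 rad/s
For an in-line slider-crank, x = r cosθ + √(L² − r² sin²θ), so v = −rω sinθ·[1 + r cosθ/√(L² − r² sin²θ)].
With r = 0.0456 m, L = 0.2207 m, θ = 100.9°: √(L² − r² sin²θ) = 0.21611 m.
v = −0.0456·454.7·0.98196·[1 + 0.0456·-0.18910/0.21611] = -19.546 m/s.
|v| = 19.546 m/s.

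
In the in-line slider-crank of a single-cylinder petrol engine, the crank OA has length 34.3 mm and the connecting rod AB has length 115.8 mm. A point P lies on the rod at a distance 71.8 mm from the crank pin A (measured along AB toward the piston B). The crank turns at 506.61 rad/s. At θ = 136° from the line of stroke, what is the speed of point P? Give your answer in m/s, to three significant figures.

ω = 506.6 rad/s.  Crank-pin speed |V_A| = rω = 17.377 m/s, perpendicular to OA.
Rod angle: sinφ = −(r/L) sinθ ⇒ φ = -11.874°; ω_rod = −rω cosθ/√(L²−r²sin²θ) = +110.3 rad/s.
V_P = V_A + ω_rod × AP, with AP = 0.0718 m along the rod.
Components: V_Px = −rω sinθ − a·ω_rod·sinφ = -10.441 m/s;  V_Py = rω cosθ + a·ω_rod·cosφ = -4.7495 m/s.
|V_P| = √(V_Px² + V_Py²) = 11.471 m/s.

11.5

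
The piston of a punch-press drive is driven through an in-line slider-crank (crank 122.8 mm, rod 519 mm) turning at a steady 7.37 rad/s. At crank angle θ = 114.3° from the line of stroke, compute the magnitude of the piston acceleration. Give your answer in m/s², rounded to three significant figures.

ω = 7.37 rad/s
x(θ) = r cosθ + √(L² − r² sin²θ); with ω constant, a = ω²·d²x/dθ².
d²x/dθ² = −r cosθ − r²(cos2θ)/√u − r⁴ sin²2θ/(4u^{3/2}),  u = L² − r² sin²θ = 0.256835 m².
Substituting r = 0.1228 m, L = 0.519 m, θ = 114.3°: d²x/dθ² = +0.069966 m.
a = ω²·d²x/dθ² = (7.37)²·(+0.069966) = +3.8003 m/s²;  |a| = 3.8003 m/s².

3.80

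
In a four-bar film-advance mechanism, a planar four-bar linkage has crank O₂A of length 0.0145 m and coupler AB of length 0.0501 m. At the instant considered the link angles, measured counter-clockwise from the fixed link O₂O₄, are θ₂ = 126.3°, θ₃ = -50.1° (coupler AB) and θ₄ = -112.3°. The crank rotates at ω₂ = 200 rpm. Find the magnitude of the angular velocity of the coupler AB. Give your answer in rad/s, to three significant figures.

5.85

ω₂ = 20.94 rad/s (from 200 rpm).
Differentiating the loop-closure r₂e^{iθ₂}+r₃e^{iθ₃}=r₁+r₄e^{iθ₄} gives r₂ω₂e^{iθ₂}+r₃ω₃e^{iθ₃}=r₄ω₄e^{iθ₄}.
Eliminating the other unknown: ω₃ = r₂ω₂ sin(θ₄−θ₂) / [r₃ sin(θ₃−θ₄)].
Numerator sine = +0.85355; denominator sine = +0.88458.
Result = 0.0145·20.94·(+0.85355) / (0.0501·(+0.88458)) = +5.849 rad/s; magnitude 5.849 rad/s.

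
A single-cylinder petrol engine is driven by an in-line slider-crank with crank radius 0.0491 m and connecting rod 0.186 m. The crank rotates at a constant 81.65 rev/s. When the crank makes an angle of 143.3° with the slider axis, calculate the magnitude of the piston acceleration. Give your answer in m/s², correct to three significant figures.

9320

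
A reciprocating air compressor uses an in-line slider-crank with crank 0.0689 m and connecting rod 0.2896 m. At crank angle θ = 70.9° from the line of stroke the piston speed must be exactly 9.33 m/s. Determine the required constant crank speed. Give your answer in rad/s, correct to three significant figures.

For an in-line slider-crank, |v_piston| = rω|sinθ|·[1 + r cosθ/√(L² − r² sin²θ)].
With r = 0.0689 m, L = 0.2896 m, θ = 70.9°: the bracketed kinematic factor |dx/dθ| = 0.070309 m.
ω = v/|dx/dθ| = 9.33/0.070309 = 132.7 rad/s.

133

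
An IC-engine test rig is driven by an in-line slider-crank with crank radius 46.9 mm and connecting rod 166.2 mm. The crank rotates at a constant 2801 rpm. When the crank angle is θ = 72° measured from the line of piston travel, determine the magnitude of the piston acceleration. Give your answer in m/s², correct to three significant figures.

299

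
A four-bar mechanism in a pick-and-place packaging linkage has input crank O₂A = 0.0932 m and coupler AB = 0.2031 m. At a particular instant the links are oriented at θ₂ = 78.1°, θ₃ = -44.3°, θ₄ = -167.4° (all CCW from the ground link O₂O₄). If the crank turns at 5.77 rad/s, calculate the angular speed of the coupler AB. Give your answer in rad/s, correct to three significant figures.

2.88

ω₂ = 5.77 rad/s
Differentiating the loop-closure r₂e^{iθ₂}+r₃e^{iθ₃}=r₁+r₄e^{iθ₄} gives r₂ω₂e^{iθ₂}+r₃ω₃e^{iθ₃}=r₄ω₄e^{iθ₄}.
Eliminating the other unknown: ω₃ = r₂ω₂ sin(θ₄−θ₂) / [r₃ sin(θ₃−θ₄)].
Numerator sine = +0.90996; denominator sine = +0.83772.
Result = 0.0932·5.77·(+0.90996) / (0.2031·(+0.83772)) = +2.8761 rad/s; magnitude 2.8761 rad/s.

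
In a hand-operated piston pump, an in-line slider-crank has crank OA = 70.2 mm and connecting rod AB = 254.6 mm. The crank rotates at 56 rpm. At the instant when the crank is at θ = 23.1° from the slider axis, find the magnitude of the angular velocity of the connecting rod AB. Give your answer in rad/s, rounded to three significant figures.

1.50

ω = 5.864 rad/s (converted from 56 rpm).
The rod makes angle φ with the slider axis where L sinφ = r sinθ; differentiating, L cosφ·φ̇ = r ω cosθ.
L cosφ = √(L² − r² sin²θ) = 0.25311 m.
|ω_rod| = r ω |cosθ| / √(L² − r² sin²θ) = 0.0702·5.864·0.91982/0.25311 = 1.4961 rad/s.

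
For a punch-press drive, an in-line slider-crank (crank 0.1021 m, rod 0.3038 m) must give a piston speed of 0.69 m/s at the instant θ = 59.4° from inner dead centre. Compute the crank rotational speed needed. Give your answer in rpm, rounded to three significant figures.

For an in-line slider-crank, |v_piston| = rω|sinθ|·[1 + r cosθ/√(L² − r² sin²θ)].
With r = 0.1021 m, L = 0.3038 m, θ = 59.4°: the bracketed kinematic factor |dx/dθ| = 0.10359 m.
ω = v/|dx/dθ| = 0.69/0.10359 = 6.661 rad/s.
N = 60ω/(2π) = 63.608 rpm.

63.6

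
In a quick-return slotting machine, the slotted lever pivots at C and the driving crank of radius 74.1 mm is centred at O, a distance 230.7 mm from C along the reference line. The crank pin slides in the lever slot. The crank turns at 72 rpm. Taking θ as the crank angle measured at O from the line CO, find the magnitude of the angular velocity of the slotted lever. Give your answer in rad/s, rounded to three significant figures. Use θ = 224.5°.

1.47

ω = 7.54 rad/s (from 72 rpm).
Crank pin A relative to C: A = (d + r cosθ, r sinθ); lever angle φ = atan2(r sinθ, d + r cosθ).
Differentiating tanφ: φ̇ = rω(d cosθ + r)/(d² + r² + 2dr cosθ).
d² + r² + 2dr cosθ = |CA|² = 0.0343275 m²;  d cosθ + r = -0.090447 m.
|ω_lever| = |0.0741·7.54·-0.090447| / 0.0343275 = 1.4721 rad/s.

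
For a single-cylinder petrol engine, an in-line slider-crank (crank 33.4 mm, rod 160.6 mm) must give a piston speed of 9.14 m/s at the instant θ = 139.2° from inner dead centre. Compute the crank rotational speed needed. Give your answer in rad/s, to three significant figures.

498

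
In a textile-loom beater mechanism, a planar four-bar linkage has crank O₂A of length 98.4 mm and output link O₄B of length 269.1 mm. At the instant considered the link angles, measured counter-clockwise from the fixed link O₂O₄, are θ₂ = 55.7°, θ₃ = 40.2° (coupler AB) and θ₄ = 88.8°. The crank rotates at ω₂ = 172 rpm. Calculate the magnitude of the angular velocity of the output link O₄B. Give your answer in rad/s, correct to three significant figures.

2.35

ω₂ = 18.01 rad/s (from 172 rpm).
Differentiating the loop-closure r₂e^{iθ₂}+r₃e^{iθ₃}=r₁+r₄e^{iθ₄} gives r₂ω₂e^{iθ₂}+r₃ω₃e^{iθ₃}=r₄ω₄e^{iθ₄}.
Eliminating the other unknown: ω₄ = r₂ω₂ sin(θ₂−θ₃) / [r₄ sin(θ₄−θ₃)].
Numerator sine = +0.26724; denominator sine = +0.75011.
Result = 0.0984·18.01·(+0.26724) / (0.2691·(+0.75011)) = +2.3465 rad/s; magnitude 2.3465 rad/s.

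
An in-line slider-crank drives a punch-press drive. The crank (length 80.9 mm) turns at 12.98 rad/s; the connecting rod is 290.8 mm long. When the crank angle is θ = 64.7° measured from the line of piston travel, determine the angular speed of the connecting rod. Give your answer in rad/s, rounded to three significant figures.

ω = 12.98 rad/s
The rod makes angle φ with the slider axis where L sinφ = r sinθ; differentiating, L cosφ·φ̇ = r ω cosθ.
L cosφ = √(L² − r² sin²θ) = 0.28145 m.
|ω_rod| = r ω |cosθ| / √(L² − r² sin²θ) = 0.0809·12.98·0.42736/0.28145 = 1.5944 rad/s.

1.59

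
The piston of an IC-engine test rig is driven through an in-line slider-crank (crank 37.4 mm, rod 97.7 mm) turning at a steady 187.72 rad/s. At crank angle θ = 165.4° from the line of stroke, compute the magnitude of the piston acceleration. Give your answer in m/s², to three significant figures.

ω = 187.7 rad/s
x(θ) = r cosθ + √(L² − r² sin²θ); with ω constant, a = ω²·d²x/dθ².
d²x/dθ² = −r cosθ − r²(cos2θ)/√u − r⁴ sin²2θ/(4u^{3/2}),  u = L² − r² sin²θ = 0.00945641 m².
Substituting r = 0.0374 m, L = 0.0977 m, θ = 165.4°: d²x/dθ² = +0.02351 m.
a = ω²·d²x/dθ² = (187.7)²·(+0.02351) = +828.45 m/s²;  |a| = 828.45 m/s².

828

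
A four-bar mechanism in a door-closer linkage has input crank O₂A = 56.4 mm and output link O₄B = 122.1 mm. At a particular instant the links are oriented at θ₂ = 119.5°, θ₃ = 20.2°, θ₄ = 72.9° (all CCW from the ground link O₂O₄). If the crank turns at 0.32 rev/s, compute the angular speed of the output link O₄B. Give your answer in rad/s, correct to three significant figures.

1.15

ω₂ = 2.011 rad/s (from 0.32 rev/s).
Differentiating the loop-closure r₂e^{iθ₂}+r₃e^{iθ₃}=r₁+r₄e^{iθ₄} gives r₂ω₂e^{iθ₂}+r₃ω₃e^{iθ₃}=r₄ω₄e^{iθ₄}.
Eliminating the other unknown: ω₄ = r₂ω₂ sin(θ₂−θ₃) / [r₄ sin(θ₄−θ₃)].
Numerator sine = +0.98686; denominator sine = +0.79547.
Result = 0.0564·2.011·(+0.98686) / (0.1221·(+0.79547)) = +1.1522 rad/s; magnitude 1.1522 rad/s.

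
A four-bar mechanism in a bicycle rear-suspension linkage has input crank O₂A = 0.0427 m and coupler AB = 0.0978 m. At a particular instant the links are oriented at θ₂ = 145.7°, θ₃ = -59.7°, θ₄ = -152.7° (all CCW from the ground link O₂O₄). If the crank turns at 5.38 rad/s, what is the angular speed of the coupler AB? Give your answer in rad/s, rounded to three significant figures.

ω₂ = 5.38 rad/s
Differentiating the loop-closure r₂e^{iθ₂}+r₃e^{iθ₃}=r₁+r₄e^{iθ₄} gives r₂ω₂e^{iθ₂}+r₃ω₃e^{iθ₃}=r₄ω₄e^{iθ₄}.
Eliminating the other unknown: ω₃ = r₂ω₂ sin(θ₄−θ₂) / [r₃ sin(θ₃−θ₄)].
Numerator sine = +0.87965; denominator sine = +0.99863.
Result = 0.0427·5.38·(+0.87965) / (0.0978·(+0.99863)) = +2.0691 rad/s; magnitude 2.0691 rad/s.

2.07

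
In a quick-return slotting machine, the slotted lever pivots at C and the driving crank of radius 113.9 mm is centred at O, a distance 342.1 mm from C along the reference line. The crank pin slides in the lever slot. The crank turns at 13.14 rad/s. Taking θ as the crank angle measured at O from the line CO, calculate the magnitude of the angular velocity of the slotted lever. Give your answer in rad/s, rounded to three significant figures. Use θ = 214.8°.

3.79

ω = 13.14 rad/s
Crank pin A relative to C: A = (d + r cosθ, r sinθ); lever angle φ = atan2(r sinθ, d + r cosθ).
Differentiating tanφ: φ̇ = rω(d cosθ + r)/(d² + r² + 2dr cosθ).
d² + r² + 2dr cosθ = |CA|² = 0.0660132 m²;  d cosθ + r = -0.16702 m.
|ω_lever| = |0.1139·13.14·-0.16702| / 0.0660132 = 3.7866 rad/s.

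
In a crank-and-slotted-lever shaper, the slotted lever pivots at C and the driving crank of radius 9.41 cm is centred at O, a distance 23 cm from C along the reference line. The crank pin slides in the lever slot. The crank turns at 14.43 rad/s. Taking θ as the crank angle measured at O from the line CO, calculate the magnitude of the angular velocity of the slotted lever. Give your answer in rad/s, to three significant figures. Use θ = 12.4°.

ω = 14.43 rad/s
Crank pin A relative to C: A = (d + r cosθ, r sinθ); lever angle φ = atan2(r sinθ, d + r cosθ).
Differentiating tanφ: φ̇ = rω(d cosθ + r)/(d² + r² + 2dr cosθ).
d² + r² + 2dr cosθ = |CA|² = 0.104031 m²;  d cosθ + r = +0.31873 m.
|ω_lever| = |0.0941·14.43·+0.31873| / 0.104031 = 4.1603 rad/s.

4.16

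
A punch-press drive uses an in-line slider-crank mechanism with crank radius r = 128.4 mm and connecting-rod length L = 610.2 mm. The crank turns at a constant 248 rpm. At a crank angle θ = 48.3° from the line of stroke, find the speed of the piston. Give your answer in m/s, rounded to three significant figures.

ω = 2π·248/60 = 25.97 rad/s
For an in-line slider-crank, x = r cosθ + √(L² − r² sin²θ), so v = −rω sinθ·[1 + r cosθ/√(L² − r² sin²θ)].
With r = 0.1284 m, L = 0.6102 m, θ = 48.3°: √(L² − r² sin²θ) = 0.60262 m.
v = −0.1284·25.97·0.74664·[1 + 0.1284·0.66523/0.60262] = -2.8426 m/s.
|v| = 2.8426 m/s.

2.84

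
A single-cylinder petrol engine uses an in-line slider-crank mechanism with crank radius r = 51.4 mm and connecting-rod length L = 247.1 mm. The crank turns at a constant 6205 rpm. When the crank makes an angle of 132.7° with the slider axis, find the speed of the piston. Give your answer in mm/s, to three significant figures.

21000

ω = 2π·6205/60 = 649.8 rad/s
For an in-line slider-crank, x = r cosθ + √(L² − r² sin²θ), so v = −rω sinθ·[1 + r cosθ/√(L² − r² sin²θ)].
With r = 0.0514 m, L = 0.2471 m, θ = 132.7°: √(L² − r² sin²θ) = 0.2442 m.
v = −0.0514·649.8·0.73491·[1 + 0.0514·-0.67816/0.2442] = -21.042 m/s.
|v| = 21.042 m/s = 21042 mm/s.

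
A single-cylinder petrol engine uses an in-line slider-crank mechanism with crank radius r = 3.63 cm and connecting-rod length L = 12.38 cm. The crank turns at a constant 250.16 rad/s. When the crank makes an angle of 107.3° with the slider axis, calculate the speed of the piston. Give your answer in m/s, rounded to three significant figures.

7.88

ω = 250.2 rad/s
For an in-line slider-crank, x = r cosθ + √(L² − r² sin²θ), so v = −rω sinθ·[1 + r cosθ/√(L² − r² sin²θ)].
With r = 0.0363 m, L = 0.1238 m, θ = 107.3°: √(L² − r² sin²θ) = 0.11885 m.
v = −0.0363·250.2·0.95476·[1 + 0.0363·-0.29737/0.11885] = -7.8825 m/s.
|v| = 7.8825 m/s.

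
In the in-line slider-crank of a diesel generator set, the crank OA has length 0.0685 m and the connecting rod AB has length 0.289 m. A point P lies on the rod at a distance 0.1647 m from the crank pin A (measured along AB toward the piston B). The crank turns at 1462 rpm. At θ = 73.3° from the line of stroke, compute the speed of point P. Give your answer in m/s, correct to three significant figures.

ω = 153.1 rad/s.  Crank-pin speed |V_A| = rω = 10.487 m/s, perpendicular to OA.
Rod angle: sinφ = −(r/L) sinθ ⇒ φ = -13.122°; ω_rod = −rω cosθ/√(L²−r²sin²θ) = -10.707 rad/s.
V_P = V_A + ω_rod × AP, with AP = 0.1647 m along the rod.
Components: V_Px = −rω sinθ − a·ω_rod·sinφ = -10.445 m/s;  V_Py = rω cosθ + a·ω_rod·cosφ = +1.2962 m/s.
|V_P| = √(V_Px² + V_Py²) = 10.526 m/s.

10.5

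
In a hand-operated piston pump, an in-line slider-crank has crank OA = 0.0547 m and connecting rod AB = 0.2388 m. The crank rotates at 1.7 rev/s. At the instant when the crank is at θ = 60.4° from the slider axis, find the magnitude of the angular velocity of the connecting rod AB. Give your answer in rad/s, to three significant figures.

1.23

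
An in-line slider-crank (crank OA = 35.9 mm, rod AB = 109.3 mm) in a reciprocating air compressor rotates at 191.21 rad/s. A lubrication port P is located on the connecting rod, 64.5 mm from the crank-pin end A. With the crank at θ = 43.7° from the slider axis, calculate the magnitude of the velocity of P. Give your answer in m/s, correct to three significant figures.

ω = 191.2 rad/s.  Crank-pin speed |V_A| = rω = 6.8644 m/s, perpendicular to OA.
Rod angle: sinφ = −(r/L) sinθ ⇒ φ = -13.116°; ω_rod = −rω cosθ/√(L²−r²sin²θ) = -46.621 rad/s.
V_P = V_A + ω_rod × AP, with AP = 0.0645 m along the rod.
Components: V_Px = −rω sinθ − a·ω_rod·sinφ = -5.4249 m/s;  V_Py = rω cosθ + a·ω_rod·cosφ = +2.0341 m/s.
|V_P| = √(V_Px² + V_Py²) = 5.7937 m/s.

5.79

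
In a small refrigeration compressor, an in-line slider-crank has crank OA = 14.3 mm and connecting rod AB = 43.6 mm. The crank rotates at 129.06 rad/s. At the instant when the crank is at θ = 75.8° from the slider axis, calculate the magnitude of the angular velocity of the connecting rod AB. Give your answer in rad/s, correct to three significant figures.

11.0

ω = 129.1 rad/s
The rod makes angle φ with the slider axis where L sinφ = r sinθ; differentiating, L cosφ·φ̇ = r ω cosθ.
L cosφ = √(L² − r² sin²θ) = 0.041337 m.
|ω_rod| = r ω |cosθ| / √(L² − r² sin²θ) = 0.0143·129.1·0.24531/0.041337 = 10.952 rad/s.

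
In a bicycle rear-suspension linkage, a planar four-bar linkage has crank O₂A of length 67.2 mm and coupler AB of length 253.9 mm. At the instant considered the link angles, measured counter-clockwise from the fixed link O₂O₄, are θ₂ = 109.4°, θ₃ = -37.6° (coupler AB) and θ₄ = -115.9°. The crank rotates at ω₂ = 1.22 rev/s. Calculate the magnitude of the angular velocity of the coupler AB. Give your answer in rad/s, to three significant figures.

ω₂ = 7.665 rad/s (from 1.22 rev/s).
Differentiating the loop-closure r₂e^{iθ₂}+r₃e^{iθ₃}=r₁+r₄e^{iθ₄} gives r₂ω₂e^{iθ₂}+r₃ω₃e^{iθ₃}=r₄ω₄e^{iθ₄}.
Eliminating the other unknown: ω₃ = r₂ω₂ sin(θ₄−θ₂) / [r₃ sin(θ₃−θ₄)].
Numerator sine = +0.71080; denominator sine = +0.97922.
Result = 0.0672·7.665·(+0.71080) / (0.2539·(+0.97922)) = +1.4727 rad/s; magnitude 1.4727 rad/s.

1.47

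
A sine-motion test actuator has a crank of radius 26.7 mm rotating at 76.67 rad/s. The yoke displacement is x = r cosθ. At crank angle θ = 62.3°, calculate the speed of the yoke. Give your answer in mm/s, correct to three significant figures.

1810

ω = 76.67 rad/s
x = r cosθ ⇒ ẋ = −rω sinθ.
|v| = rω|sinθ| = 0.0267·76.67·|sin 62.3°| = 1.8125 m/s = 1812.5 mm/s.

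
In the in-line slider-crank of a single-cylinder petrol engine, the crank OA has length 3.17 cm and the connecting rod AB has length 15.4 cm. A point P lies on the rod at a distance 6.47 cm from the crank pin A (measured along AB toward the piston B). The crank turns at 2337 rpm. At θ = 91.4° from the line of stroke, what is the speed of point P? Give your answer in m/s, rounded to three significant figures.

ω = 244.7 rad/s.  Crank-pin speed |V_A| = rω = 7.7579 m/s, perpendicular to OA.
Rod angle: sinφ = −(r/L) sinθ ⇒ φ = -11.875°; ω_rod = −rω cosθ/√(L²−r²sin²θ) = +1.2577 rad/s.
V_P = V_A + ω_rod × AP, with AP = 0.0647 m along the rod.
Components: V_Px = −rω sinθ − a·ω_rod·sinφ = -7.7389 m/s;  V_Py = rω cosθ + a·ω_rod·cosφ = -0.10991 m/s.
|V_P| = √(V_Px² + V_Py²) = 7.7397 m/s.

7.74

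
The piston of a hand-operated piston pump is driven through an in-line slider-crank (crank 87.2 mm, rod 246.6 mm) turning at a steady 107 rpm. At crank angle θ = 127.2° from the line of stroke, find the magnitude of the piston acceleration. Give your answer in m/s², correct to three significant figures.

ω = 2π·107/60 = 11.21 rad/s
x(θ) = r cosθ + √(L² − r² sin²θ); with ω constant, a = ω²·d²x/dθ².
d²x/dθ² = −r cosθ − r²(cos2θ)/√u − r⁴ sin²2θ/(4u^{3/2}),  u = L² − r² sin²θ = 0.0559872 m².
Substituting r = 0.0872 m, L = 0.2466 m, θ = 127.2°: d²x/dθ² = +0.060351 m.
a = ω²·d²x/dθ² = (11.21)²·(+0.060351) = +7.5772 m/s²;  |a| = 7.5772 m/s².

7.58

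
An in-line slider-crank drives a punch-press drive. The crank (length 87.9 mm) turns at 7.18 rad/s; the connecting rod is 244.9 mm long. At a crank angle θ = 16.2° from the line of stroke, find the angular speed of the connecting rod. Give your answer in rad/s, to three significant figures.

2.49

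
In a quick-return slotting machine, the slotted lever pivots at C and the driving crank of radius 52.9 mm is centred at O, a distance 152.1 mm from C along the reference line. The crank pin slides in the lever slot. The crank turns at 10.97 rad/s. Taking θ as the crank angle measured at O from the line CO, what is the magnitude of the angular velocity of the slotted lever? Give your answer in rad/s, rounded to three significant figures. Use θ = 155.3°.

ω = 10.97 rad/s
Crank pin A relative to C: A = (d + r cosθ, r sinθ); lever angle φ = atan2(r sinθ, d + r cosθ).
Differentiating tanφ: φ̇ = rω(d cosθ + r)/(d² + r² + 2dr cosθ).
d² + r² + 2dr cosθ = |CA|² = 0.0113129 m²;  d cosθ + r = -0.085284 m.
|ω_lever| = |0.0529·10.97·-0.085284| / 0.0113129 = 4.3748 rad/s.

4.37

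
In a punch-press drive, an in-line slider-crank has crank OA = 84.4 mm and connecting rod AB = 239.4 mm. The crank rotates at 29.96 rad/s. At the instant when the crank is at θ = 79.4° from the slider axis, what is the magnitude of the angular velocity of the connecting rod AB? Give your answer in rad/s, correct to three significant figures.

ω = 29.96 rad/s
The rod makes angle φ with the slider axis where L sinφ = r sinθ; differentiating, L cosφ·φ̇ = r ω cosθ.
L cosφ = √(L² − r² sin²θ) = 0.22457 m.
|ω_rod| = r ω |cosθ| / √(L² − r² sin²θ) = 0.0844·29.96·0.18395/0.22457 = 2.0713 rad/s.

2.07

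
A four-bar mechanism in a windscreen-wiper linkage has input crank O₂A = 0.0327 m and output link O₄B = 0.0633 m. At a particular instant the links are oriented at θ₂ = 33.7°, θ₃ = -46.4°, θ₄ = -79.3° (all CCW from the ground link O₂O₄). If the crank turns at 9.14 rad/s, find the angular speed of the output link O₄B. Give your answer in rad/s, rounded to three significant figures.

8.56

ω₂ = 9.14 rad/s
Differentiating the loop-closure r₂e^{iθ₂}+r₃e^{iθ₃}=r₁+r₄e^{iθ₄} gives r₂ω₂e^{iθ₂}+r₃ω₃e^{iθ₃}=r₄ω₄e^{iθ₄}.
Eliminating the other unknown: ω₄ = r₂ω₂ sin(θ₂−θ₃) / [r₄ sin(θ₄−θ₃)].
Numerator sine = +0.98511; denominator sine = -0.54317.
Result = 0.0327·9.14·(+0.98511) / (0.0633·(-0.54317)) = -8.5632 rad/s; magnitude 8.5632 rad/s.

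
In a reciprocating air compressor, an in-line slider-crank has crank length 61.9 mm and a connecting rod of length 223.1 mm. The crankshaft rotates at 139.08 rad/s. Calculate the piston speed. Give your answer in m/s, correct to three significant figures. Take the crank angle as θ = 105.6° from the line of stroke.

ω = 139.1 rad/s
For an in-line slider-crank, x = r cosθ + √(L² − r² sin²θ), so v = −rω sinθ·[1 + r cosθ/√(L² − r² sin²θ)].
With r = 0.0619 m, L = 0.2231 m, θ = 105.6°: √(L² − r² sin²θ) = 0.21499 m.
v = −0.0619·139.1·0.96316·[1 + 0.0619·-0.26892/0.21499] = -7.6499 m/s.
|v| = 7.6499 m/s.

7.65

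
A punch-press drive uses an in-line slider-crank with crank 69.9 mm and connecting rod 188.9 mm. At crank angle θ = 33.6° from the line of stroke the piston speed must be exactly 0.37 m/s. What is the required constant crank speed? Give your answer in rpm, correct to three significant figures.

For an in-line slider-crank, |v_piston| = rω|sinθ|·[1 + r cosθ/√(L² − r² sin²θ)].
With r = 0.0699 m, L = 0.1889 m, θ = 33.6°: the bracketed kinematic factor |dx/dθ| = 0.050862 m.
ω = v/|dx/dθ| = 0.37/0.050862 = 7.2745 rad/s.
N = 60ω/(2π) = 69.467 rpm.

69.5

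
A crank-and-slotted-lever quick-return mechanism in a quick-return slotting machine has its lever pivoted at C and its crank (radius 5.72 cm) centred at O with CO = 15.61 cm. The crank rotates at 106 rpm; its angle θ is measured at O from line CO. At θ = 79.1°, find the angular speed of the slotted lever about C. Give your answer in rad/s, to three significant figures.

1.78

ω = 11.1 rad/s (from 106 rpm).
Crank pin A relative to C: A = (d + r cosθ, r sinθ); lever angle φ = atan2(r sinθ, d + r cosθ).
Differentiating tanφ: φ̇ = rω(d cosθ + r)/(d² + r² + 2dr cosθ).
d² + r² + 2dr cosθ = |CA|² = 0.0310159 m²;  d cosθ + r = +0.086718 m.
|ω_lever| = |0.0572·11.1·+0.086718| / 0.0310159 = 1.7752 rad/s.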